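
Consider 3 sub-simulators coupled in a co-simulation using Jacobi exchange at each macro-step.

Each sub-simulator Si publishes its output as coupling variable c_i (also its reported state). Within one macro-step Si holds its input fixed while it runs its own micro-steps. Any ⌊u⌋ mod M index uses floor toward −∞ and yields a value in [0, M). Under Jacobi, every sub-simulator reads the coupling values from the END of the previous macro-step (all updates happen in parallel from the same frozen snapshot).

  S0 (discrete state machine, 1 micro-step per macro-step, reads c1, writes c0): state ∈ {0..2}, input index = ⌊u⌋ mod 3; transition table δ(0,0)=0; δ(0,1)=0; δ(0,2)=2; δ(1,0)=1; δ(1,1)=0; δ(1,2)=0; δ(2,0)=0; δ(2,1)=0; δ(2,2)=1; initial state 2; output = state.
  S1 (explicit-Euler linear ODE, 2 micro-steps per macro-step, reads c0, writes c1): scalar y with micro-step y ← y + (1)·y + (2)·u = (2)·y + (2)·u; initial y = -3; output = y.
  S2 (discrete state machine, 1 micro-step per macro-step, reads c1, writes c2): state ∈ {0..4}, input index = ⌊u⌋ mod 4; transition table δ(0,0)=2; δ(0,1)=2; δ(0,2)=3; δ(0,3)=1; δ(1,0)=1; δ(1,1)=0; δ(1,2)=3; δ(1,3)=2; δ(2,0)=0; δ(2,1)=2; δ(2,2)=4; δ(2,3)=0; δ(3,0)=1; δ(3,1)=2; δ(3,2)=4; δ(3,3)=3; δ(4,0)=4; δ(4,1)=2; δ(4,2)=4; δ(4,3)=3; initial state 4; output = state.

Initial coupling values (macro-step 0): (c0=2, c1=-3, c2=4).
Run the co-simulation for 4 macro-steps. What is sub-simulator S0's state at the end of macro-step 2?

S0 state at macro-step 2 = 0

macro 1: S0 reads c1=-3 → after 1×micro: 0; S1 reads c0=2 → after 2×micro: 0; S2 reads c1=-3 → after 1×micro: 2 ⇒ (c0=0, c1=0, c2=2)
macro 2: S0 reads c1=0 → after 1×micro: 0; S1 reads c0=0 → after 2×micro: 0; S2 reads c1=0 → after 1×micro: 0 ⇒ (c0=0, c1=0, c2=0)
macro 3: S0 reads c1=0 → after 1×micro: 0; S1 reads c0=0 → after 2×micro: 0; S2 reads c1=0 → after 1×micro: 2 ⇒ (c0=0, c1=0, c2=2)
macro 4: S0 reads c1=0 → after 1×micro: 0; S1 reads c0=0 → after 2×micro: 0; S2 reads c1=0 → after 1×micro: 0 ⇒ (c0=0, c1=0, c2=0)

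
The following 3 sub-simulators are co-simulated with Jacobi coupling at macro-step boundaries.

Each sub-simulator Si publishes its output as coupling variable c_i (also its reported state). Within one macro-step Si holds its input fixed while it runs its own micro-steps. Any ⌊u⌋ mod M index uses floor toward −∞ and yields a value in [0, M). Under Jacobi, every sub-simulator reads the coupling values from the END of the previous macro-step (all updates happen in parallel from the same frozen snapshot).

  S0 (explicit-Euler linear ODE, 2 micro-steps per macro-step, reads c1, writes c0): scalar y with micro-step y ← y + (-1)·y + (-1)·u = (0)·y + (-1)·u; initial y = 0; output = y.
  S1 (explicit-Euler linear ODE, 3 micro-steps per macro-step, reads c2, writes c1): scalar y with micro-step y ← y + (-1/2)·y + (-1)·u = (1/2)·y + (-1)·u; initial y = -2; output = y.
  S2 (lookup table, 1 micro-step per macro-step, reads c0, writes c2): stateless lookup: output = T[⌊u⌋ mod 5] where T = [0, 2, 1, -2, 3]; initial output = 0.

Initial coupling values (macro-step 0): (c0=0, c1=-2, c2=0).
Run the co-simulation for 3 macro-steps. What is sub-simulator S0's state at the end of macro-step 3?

macro 1: S0 reads c1=-2 → after 2×micro: 2; S1 reads c2=0 → after 3×micro: -1/4; S2 reads c0=0 → after 1×micro: 0 ⇒ (c0=2, c1=-1/4, c2=0)
macro 2: S0 reads c1=-1/4 → after 2×micro: 1/4; S1 reads c2=0 → after 3×micro: -1/32; S2 reads c0=2 → after 1×micro: 1 ⇒ (c0=1/4, c1=-1/32, c2=1)
macro 3: S0 reads c1=-1/32 → after 2×micro: 1/32; S1 reads c2=1 → after 3×micro: -449/256; S2 reads c0=1/4 → after 1×micro: 0 ⇒ (c0=1/32, c1=-449/256, c2=0)

S0 state at macro-step 3 = 1/32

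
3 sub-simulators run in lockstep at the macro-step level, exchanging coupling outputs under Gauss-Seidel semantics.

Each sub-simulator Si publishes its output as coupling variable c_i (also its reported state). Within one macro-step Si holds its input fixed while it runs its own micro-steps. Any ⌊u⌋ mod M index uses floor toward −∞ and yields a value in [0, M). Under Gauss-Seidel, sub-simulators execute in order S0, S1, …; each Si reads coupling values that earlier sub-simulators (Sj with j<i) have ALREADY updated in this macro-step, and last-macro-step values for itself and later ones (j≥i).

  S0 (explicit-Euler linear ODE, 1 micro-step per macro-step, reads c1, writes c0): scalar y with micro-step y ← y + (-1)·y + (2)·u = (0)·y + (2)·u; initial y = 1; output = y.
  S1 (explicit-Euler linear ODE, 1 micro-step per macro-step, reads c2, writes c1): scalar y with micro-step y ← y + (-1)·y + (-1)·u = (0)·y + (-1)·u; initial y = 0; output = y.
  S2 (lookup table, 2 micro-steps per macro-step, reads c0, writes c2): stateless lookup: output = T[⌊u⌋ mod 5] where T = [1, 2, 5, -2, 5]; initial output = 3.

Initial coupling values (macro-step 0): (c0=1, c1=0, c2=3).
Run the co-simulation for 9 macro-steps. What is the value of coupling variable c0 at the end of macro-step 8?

macro 1: S0 reads c1=0 → after 1×micro: 0; S1 reads c2=3 → after 1×micro: -3; S2 reads c0=0 → after 2×micro: 1 ⇒ (c0=0, c1=-3, c2=1)
macro 2: S0 reads c1=-3 → after 1×micro: -6; S1 reads c2=1 → after 1×micro: -1; S2 reads c0=-6 → after 2×micro: 5 ⇒ (c0=-6, c1=-1, c2=5)
macro 3: S0 reads c1=-1 → after 1×micro: -2; S1 reads c2=5 → after 1×micro: -5; S2 reads c0=-2 → after 2×micro: -2 ⇒ (c0=-2, c1=-5, c2=-2)
macro 4: S0 reads c1=-5 → after 1×micro: -10; S1 reads c2=-2 → after 1×micro: 2; S2 reads c0=-10 → after 2×micro: 1 ⇒ (c0=-10, c1=2, c2=1)
macro 5: S0 reads c1=2 → after 1×micro: 4; S1 reads c2=1 → after 1×micro: -1; S2 reads c0=4 → after 2×micro: 5 ⇒ (c0=4, c1=-1, c2=5)
macro 6: S0 reads c1=-1 → after 1×micro: -2; S1 reads c2=5 → after 1×micro: -5; S2 reads c0=-2 → after 2×micro: -2 ⇒ (c0=-2, c1=-5, c2=-2)
macro 7: S0 reads c1=-5 → after 1×micro: -10; S1 reads c2=-2 → after 1×micro: 2; S2 reads c0=-10 → after 2×micro: 1 ⇒ (c0=-10, c1=2, c2=1)
macro 8: S0 reads c1=2 → after 1×micro: 4; S1 reads c2=1 → after 1×micro: -1; S2 reads c0=4 → after 2×micro: 5 ⇒ (c0=4, c1=-1, c2=5)
macro 9: S0 reads c1=-1 → after 1×micro: -2; S1 reads c2=5 → after 1×micro: -5; S2 reads c0=-2 → after 2×micro: -2 ⇒ (c0=-2, c1=-5, c2=-2)

c0 at macro-step 8 = 4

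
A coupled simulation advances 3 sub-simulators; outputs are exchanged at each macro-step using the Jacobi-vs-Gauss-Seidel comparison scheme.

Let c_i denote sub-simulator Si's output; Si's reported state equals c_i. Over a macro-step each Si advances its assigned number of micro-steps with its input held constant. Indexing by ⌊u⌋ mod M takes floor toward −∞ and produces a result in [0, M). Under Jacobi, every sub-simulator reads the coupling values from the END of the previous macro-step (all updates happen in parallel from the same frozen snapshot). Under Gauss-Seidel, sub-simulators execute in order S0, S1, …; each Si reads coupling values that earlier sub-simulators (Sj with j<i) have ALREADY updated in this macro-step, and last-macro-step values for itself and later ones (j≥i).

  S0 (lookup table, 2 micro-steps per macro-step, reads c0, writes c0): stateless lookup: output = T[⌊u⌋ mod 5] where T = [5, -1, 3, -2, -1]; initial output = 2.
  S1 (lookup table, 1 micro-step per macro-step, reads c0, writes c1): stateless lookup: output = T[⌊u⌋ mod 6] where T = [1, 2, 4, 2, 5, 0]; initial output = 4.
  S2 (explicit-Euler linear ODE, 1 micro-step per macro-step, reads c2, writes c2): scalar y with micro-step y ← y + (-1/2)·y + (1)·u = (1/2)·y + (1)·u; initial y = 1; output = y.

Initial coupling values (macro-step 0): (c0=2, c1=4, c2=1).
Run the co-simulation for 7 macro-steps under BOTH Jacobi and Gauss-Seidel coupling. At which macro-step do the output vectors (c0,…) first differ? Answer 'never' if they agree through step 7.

first divergence at macro-step: 1

[Jacobi] macro 1: S0 reads c0=2 → after 2×micro: 3; S1 reads c0=2 → after 1×micro: 4; S2 reads c2=1 → after 1×micro: 3/2 ⇒ (c0=3, c1=4, c2=3/2)
[Jacobi] macro 2: S0 reads c0=3 → after 2×micro: -2; S1 reads c0=3 → after 1×micro: 2; S2 reads c2=3/2 → after 1×micro: 9/4 ⇒ (c0=-2, c1=2, c2=9/4)
[Jacobi] macro 3: S0 reads c0=-2 → after 2×micro: -2; S1 reads c0=-2 → after 1×micro: 5; S2 reads c2=9/4 → after 1×micro: 27/8 ⇒ (c0=-2, c1=5, c2=27/8)
[Jacobi] macro 4: S0 reads c0=-2 → after 2×micro: -2; S1 reads c0=-2 → after 1×micro: 5; S2 reads c2=27/8 → after 1×micro: 81/16 ⇒ (c0=-2, c1=5, c2=81/16)
[Jacobi] macro 5: S0 reads c0=-2 → after 2×micro: -2; S1 reads c0=-2 → after 1×micro: 5; S2 reads c2=81/16 → after 1×micro: 243/32 ⇒ (c0=-2, c1=5, c2=243/32)
[Jacobi] macro 6: S0 reads c0=-2 → after 2×micro: -2; S1 reads c0=-2 → after 1×micro: 5; S2 reads c2=243/32 → after 1×micro: 729/64 ⇒ (c0=-2, c1=5, c2=729/64)
[Jacobi] macro 7: S0 reads c0=-2 → after 2×micro: -2; S1 reads c0=-2 → after 1×micro: 5; S2 reads c2=729/64 → after 1×micro: 2187/128 ⇒ (c0=-2, c1=5, c2=2187/128)
[Gauss-Seidel] macro 1: S0 reads c0=2 → after 2×micro: 3; S1 reads c0=3 → after 1×micro: 2; S2 reads c2=1 → after 1×micro: 3/2 ⇒ (c0=3, c1=2, c2=3/2)
[Gauss-Seidel] macro 2: S0 reads c0=3 → after 2×micro: -2; S1 reads c0=-2 → after 1×micro: 5; S2 reads c2=3/2 → after 1×micro: 9/4 ⇒ (c0=-2, c1=5, c2=9/4)
[Gauss-Seidel] macro 3: S0 reads c0=-2 → after 2×micro: -2; S1 reads c0=-2 → after 1×micro: 5; S2 reads c2=9/4 → after 1×micro: 27/8 ⇒ (c0=-2, c1=5, c2=27/8)
[Gauss-Seidel] macro 4: S0 reads c0=-2 → after 2×micro: -2; S1 reads c0=-2 → after 1×micro: 5; S2 reads c2=27/8 → after 1×micro: 81/16 ⇒ (c0=-2, c1=5, c2=81/16)
[Gauss-Seidel] macro 5: S0 reads c0=-2 → after 2×micro: -2; S1 reads c0=-2 → after 1×micro: 5; S2 reads c2=81/16 → after 1×micro: 243/32 ⇒ (c0=-2, c1=5, c2=243/32)
[Gauss-Seidel] macro 6: S0 reads c0=-2 → after 2×micro: -2; S1 reads c0=-2 → after 1×micro: 5; S2 reads c2=243/32 → after 1×micro: 729/64 ⇒ (c0=-2, c1=5, c2=729/64)
[Gauss-Seidel] macro 7: S0 reads c0=-2 → after 2×micro: -2; S1 reads c0=-2 → after 1×micro: 5; S2 reads c2=729/64 → after 1×micro: 2187/128 ⇒ (c0=-2, c1=5, c2=2187/128)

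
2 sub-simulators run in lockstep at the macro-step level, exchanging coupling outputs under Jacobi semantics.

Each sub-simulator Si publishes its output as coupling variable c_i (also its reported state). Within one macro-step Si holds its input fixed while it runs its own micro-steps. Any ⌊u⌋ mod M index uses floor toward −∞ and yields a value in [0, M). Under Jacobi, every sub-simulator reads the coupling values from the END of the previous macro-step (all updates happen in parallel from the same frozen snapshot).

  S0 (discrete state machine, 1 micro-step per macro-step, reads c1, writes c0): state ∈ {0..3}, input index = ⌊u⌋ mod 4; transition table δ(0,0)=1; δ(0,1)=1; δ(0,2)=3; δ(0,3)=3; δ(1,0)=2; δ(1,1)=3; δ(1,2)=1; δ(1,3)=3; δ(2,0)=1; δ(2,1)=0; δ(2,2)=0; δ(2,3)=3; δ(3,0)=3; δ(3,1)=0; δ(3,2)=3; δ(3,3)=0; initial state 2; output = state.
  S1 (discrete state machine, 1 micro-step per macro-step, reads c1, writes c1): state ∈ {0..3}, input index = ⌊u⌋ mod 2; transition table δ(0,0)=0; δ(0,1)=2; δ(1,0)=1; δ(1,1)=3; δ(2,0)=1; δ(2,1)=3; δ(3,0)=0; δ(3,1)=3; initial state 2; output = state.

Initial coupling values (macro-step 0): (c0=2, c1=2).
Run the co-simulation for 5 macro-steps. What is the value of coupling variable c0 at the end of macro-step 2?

macro 1: S0 reads c1=2 → after 1×micro: 0; S1 reads c1=2 → after 1×micro: 1 ⇒ (c0=0, c1=1)
macro 2: S0 reads c1=1 → after 1×micro: 1; S1 reads c1=1 → after 1×micro: 3 ⇒ (c0=1, c1=3)
macro 3: S0 reads c1=3 → after 1×micro: 3; S1 reads c1=3 → after 1×micro: 3 ⇒ (c0=3, c1=3)
macro 4: S0 reads c1=3 → after 1×micro: 0; S1 reads c1=3 → after 1×micro: 3 ⇒ (c0=0, c1=3)
macro 5: S0 reads c1=3 → after 1×micro: 3; S1 reads c1=3 → after 1×micro: 3 ⇒ (c0=3, c1=3)

c0 at macro-step 2 = 1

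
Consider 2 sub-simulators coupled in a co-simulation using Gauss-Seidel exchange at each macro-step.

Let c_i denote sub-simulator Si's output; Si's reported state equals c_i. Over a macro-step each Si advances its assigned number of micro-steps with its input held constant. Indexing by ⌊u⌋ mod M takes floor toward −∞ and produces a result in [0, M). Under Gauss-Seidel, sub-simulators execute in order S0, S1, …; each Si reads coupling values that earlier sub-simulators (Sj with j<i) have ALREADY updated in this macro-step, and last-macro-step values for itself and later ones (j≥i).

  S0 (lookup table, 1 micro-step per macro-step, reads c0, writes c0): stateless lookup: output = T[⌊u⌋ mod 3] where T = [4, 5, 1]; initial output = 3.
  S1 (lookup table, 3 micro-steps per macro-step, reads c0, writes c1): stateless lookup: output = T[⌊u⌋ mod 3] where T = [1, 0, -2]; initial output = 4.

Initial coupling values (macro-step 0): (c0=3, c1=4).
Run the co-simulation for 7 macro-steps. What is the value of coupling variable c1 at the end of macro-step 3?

c1 at macro-step 3 = 0

macro 1: S0 reads c0=3 → after 1×micro: 4; S1 reads c0=4 → after 3×micro: 0 ⇒ (c0=4, c1=0)
macro 2: S0 reads c0=4 → after 1×micro: 5; S1 reads c0=5 → after 3×micro: -2 ⇒ (c0=5, c1=-2)
macro 3: S0 reads c0=5 → after 1×micro: 1; S1 reads c0=1 → after 3×micro: 0 ⇒ (c0=1, c1=0)
macro 4: S0 reads c0=1 → after 1×micro: 5; S1 reads c0=5 → after 3×micro: -2 ⇒ (c0=5, c1=-2)
macro 5: S0 reads c0=5 → after 1×micro: 1; S1 reads c0=1 → after 3×micro: 0 ⇒ (c0=1, c1=0)
macro 6: S0 reads c0=1 → after 1×micro: 5; S1 reads c0=5 → after 3×micro: -2 ⇒ (c0=5, c1=-2)
macro 7: S0 reads c0=5 → after 1×micro: 1; S1 reads c0=1 → after 3×micro: 0 ⇒ (c0=1, c1=0)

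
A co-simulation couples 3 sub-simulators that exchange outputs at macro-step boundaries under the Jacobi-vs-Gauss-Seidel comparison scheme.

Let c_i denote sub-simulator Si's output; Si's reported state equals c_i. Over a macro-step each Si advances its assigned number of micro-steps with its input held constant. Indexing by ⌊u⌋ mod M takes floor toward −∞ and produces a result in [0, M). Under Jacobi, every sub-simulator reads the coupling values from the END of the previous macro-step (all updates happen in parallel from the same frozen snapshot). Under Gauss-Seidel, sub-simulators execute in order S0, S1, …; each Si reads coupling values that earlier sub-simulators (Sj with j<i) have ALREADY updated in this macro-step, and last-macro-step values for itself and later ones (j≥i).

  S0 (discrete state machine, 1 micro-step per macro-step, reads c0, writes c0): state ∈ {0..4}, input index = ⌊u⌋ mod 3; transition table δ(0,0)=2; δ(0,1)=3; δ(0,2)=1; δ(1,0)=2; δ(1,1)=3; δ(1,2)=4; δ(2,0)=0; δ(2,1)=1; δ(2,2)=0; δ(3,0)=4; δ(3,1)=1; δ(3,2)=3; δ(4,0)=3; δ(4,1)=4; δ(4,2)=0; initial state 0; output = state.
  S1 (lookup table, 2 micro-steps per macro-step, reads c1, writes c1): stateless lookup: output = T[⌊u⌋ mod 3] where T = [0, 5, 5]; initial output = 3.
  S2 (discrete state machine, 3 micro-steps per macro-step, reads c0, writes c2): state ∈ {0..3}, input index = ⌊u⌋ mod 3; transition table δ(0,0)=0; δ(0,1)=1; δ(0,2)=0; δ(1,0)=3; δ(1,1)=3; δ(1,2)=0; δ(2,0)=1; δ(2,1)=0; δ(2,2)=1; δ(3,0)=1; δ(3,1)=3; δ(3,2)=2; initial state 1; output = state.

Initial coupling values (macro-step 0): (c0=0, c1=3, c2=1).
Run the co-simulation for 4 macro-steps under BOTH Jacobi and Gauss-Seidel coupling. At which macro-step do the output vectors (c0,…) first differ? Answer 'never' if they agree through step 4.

[Jacobi] macro 1: S0 reads c0=0 → after 1×micro: 2; S1 reads c1=3 → after 2×micro: 0; S2 reads c0=0 → after 3×micro: 3 ⇒ (c0=2, c1=0, c2=3)
[Jacobi] macro 2: S0 reads c0=2 → after 1×micro: 0; S1 reads c1=0 → after 2×micro: 0; S2 reads c0=2 → after 3×micro: 0 ⇒ (c0=0, c1=0, c2=0)
[Jacobi] macro 3: S0 reads c0=0 → after 1×micro: 2; S1 reads c1=0 → after 2×micro: 0; S2 reads c0=0 → after 3×micro: 0 ⇒ (c0=2, c1=0, c2=0)
[Jacobi] macro 4: S0 reads c0=2 → after 1×micro: 0; S1 reads c1=0 → after 2×micro: 0; S2 reads c0=2 → after 3×micro: 0 ⇒ (c0=0, c1=0, c2=0)
[Gauss-Seidel] macro 1: S0 reads c0=0 → after 1×micro: 2; S1 reads c1=3 → after 2×micro: 0; S2 reads c0=2 → after 3×micro: 0 ⇒ (c0=2, c1=0, c2=0)
[Gauss-Seidel] macro 2: S0 reads c0=2 → after 1×micro: 0; S1 reads c1=0 → after 2×micro: 0; S2 reads c0=0 → after 3×micro: 0 ⇒ (c0=0, c1=0, c2=0)
[Gauss-Seidel] macro 3: S0 reads c0=0 → after 1×micro: 2; S1 reads c1=0 → after 2×micro: 0; S2 reads c0=2 → after 3×micro: 0 ⇒ (c0=2, c1=0, c2=0)
[Gauss-Seidel] macro 4: S0 reads c0=2 → after 1×micro: 0; S1 reads c1=0 → after 2×micro: 0; S2 reads c0=0 → after 3×micro: 0 ⇒ (c0=0, c1=0, c2=0)

first divergence at macro-step: 1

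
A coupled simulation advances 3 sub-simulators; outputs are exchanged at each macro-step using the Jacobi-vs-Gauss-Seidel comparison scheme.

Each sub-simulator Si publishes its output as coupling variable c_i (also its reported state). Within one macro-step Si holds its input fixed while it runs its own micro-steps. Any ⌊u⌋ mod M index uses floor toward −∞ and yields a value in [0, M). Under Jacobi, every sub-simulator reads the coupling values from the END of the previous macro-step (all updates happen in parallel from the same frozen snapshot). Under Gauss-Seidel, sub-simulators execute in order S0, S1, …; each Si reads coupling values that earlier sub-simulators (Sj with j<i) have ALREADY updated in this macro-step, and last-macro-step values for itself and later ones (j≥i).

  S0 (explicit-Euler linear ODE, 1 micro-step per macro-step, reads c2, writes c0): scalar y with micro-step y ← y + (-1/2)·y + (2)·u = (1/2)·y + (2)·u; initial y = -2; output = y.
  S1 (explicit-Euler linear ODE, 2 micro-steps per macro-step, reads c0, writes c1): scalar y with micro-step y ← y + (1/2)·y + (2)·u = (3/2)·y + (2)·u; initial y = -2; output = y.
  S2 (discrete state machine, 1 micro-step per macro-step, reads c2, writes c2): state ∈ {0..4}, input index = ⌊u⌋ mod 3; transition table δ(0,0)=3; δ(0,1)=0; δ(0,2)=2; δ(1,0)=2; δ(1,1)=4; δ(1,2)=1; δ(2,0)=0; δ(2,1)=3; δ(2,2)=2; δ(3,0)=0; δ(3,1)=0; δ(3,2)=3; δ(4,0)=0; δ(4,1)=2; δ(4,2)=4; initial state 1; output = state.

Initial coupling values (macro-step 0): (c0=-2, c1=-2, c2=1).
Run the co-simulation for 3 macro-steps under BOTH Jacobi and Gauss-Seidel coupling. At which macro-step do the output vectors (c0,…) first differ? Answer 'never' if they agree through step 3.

[Jacobi] macro 1: S0 reads c2=1 → after 1×micro: 1; S1 reads c0=-2 → after 2×micro: -29/2; S2 reads c2=1 → after 1×micro: 4 ⇒ (c0=1, c1=-29/2, c2=4)
[Jacobi] macro 2: S0 reads c2=4 → after 1×micro: 17/2; S1 reads c0=1 → after 2×micro: -221/8; S2 reads c2=4 → after 1×micro: 2 ⇒ (c0=17/2, c1=-221/8, c2=2)
[Jacobi] macro 3: S0 reads c2=2 → after 1×micro: 33/4; S1 reads c0=17/2 → after 2×micro: -629/32; S2 reads c2=2 → after 1×micro: 2 ⇒ (c0=33/4, c1=-629/32, c2=2)
[Gauss-Seidel] macro 1: S0 reads c2=1 → after 1×micro: 1; S1 reads c0=1 → after 2×micro: 1/2; S2 reads c2=1 → after 1×micro: 4 ⇒ (c0=1, c1=1/2, c2=4)
[Gauss-Seidel] macro 2: S0 reads c2=4 → after 1×micro: 17/2; S1 reads c0=17/2 → after 2×micro: 349/8; S2 reads c2=4 → after 1×micro: 2 ⇒ (c0=17/2, c1=349/8, c2=2)
[Gauss-Seidel] macro 3: S0 reads c2=2 → after 1×micro: 33/4; S1 reads c0=33/4 → after 2×micro: 4461/32; S2 reads c2=2 → after 1×micro: 2 ⇒ (c0=33/4, c1=4461/32, c2=2)

first divergence at macro-step: 1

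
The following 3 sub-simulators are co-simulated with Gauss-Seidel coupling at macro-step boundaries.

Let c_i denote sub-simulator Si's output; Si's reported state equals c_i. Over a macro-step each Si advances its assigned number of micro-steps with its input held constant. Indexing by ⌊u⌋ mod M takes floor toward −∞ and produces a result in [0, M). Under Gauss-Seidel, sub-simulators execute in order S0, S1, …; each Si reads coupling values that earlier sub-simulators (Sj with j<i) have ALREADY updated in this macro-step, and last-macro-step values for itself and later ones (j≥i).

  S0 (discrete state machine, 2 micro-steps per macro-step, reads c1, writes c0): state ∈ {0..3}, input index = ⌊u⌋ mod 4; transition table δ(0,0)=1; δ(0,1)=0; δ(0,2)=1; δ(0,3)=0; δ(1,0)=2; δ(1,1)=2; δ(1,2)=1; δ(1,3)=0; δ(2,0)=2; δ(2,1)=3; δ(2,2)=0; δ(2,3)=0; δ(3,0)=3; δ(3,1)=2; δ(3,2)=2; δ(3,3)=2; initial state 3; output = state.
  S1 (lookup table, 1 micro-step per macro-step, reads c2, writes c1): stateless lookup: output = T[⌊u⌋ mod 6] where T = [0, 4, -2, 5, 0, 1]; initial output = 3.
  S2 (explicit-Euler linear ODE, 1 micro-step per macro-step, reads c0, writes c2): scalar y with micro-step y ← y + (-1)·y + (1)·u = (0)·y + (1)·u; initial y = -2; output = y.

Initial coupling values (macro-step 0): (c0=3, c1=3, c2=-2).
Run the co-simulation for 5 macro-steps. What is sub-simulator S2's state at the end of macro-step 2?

S2 state at macro-step 2 = 2

macro 1: S0 reads c1=3 → after 2×micro: 0; S1 reads c2=-2 → after 1×micro: 0; S2 reads c0=0 → after 1×micro: 0 ⇒ (c0=0, c1=0, c2=0)
macro 2: S0 reads c1=0 → after 2×micro: 2; S1 reads c2=0 → after 1×micro: 0; S2 reads c0=2 → after 1×micro: 2 ⇒ (c0=2, c1=0, c2=2)
macro 3: S0 reads c1=0 → after 2×micro: 2; S1 reads c2=2 → after 1×micro: -2; S2 reads c0=2 → after 1×micro: 2 ⇒ (c0=2, c1=-2, c2=2)
macro 4: S0 reads c1=-2 → after 2×micro: 1; S1 reads c2=2 → after 1×micro: -2; S2 reads c0=1 → after 1×micro: 1 ⇒ (c0=1, c1=-2, c2=1)
macro 5: S0 reads c1=-2 → after 2×micro: 1; S1 reads c2=1 → after 1×micro: 4; S2 reads c0=1 → after 1×micro: 1 ⇒ (c0=1, c1=4, c2=1)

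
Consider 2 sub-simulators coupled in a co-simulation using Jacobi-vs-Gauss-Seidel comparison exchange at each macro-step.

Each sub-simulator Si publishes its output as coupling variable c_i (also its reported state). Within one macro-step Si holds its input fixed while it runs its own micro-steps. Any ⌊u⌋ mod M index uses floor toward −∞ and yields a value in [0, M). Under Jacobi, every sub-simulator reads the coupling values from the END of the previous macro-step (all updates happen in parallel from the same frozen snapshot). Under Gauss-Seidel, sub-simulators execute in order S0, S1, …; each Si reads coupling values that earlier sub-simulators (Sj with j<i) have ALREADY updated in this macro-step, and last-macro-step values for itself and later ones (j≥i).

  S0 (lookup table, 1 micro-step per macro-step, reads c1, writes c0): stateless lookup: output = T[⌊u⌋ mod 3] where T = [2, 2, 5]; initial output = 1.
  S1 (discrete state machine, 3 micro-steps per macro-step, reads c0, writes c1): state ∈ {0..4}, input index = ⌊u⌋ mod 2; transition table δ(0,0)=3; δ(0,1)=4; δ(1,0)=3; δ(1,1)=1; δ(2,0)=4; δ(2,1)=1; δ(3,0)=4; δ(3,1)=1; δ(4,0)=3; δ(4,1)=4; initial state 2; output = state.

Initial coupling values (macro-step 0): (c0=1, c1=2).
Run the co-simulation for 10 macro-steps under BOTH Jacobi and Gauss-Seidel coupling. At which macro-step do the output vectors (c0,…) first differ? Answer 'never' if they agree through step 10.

first divergence at macro-step: 2

[Jacobi] macro 1: S0 reads c1=2 → after 1×micro: 5; S1 reads c0=1 → after 3×micro: 1 ⇒ (c0=5, c1=1)
[Jacobi] macro 2: S0 reads c1=1 → after 1×micro: 2; S1 reads c0=5 → after 3×micro: 1 ⇒ (c0=2, c1=1)
[Jacobi] macro 3: S0 reads c1=1 → after 1×micro: 2; S1 reads c0=2 → after 3×micro: 3 ⇒ (c0=2, c1=3)
[Jacobi] macro 4: S0 reads c1=3 → after 1×micro: 2; S1 reads c0=2 → after 3×micro: 4 ⇒ (c0=2, c1=4)
[Jacobi] macro 5: S0 reads c1=4 → after 1×micro: 2; S1 reads c0=2 → after 3×micro: 3 ⇒ (c0=2, c1=3)
[Jacobi] macro 6: S0 reads c1=3 → after 1×micro: 2; S1 reads c0=2 → after 3×micro: 4 ⇒ (c0=2, c1=4)
[Jacobi] macro 7: S0 reads c1=4 → after 1×micro: 2; S1 reads c0=2 → after 3×micro: 3 ⇒ (c0=2, c1=3)
[Jacobi] macro 8: S0 reads c1=3 → after 1×micro: 2; S1 reads c0=2 → after 3×micro: 4 ⇒ (c0=2, c1=4)
[Jacobi] macro 9: S0 reads c1=4 → after 1×micro: 2; S1 reads c0=2 → after 3×micro: 3 ⇒ (c0=2, c1=3)
[Jacobi] macro 10: S0 reads c1=3 → after 1×micro: 2; S1 reads c0=2 → after 3×micro: 4 ⇒ (c0=2, c1=4)
[Gauss-Seidel] macro 1: S0 reads c1=2 → after 1×micro: 5; S1 reads c0=5 → after 3×micro: 1 ⇒ (c0=5, c1=1)
[Gauss-Seidel] macro 2: S0 reads c1=1 → after 1×micro: 2; S1 reads c0=2 → after 3×micro: 3 ⇒ (c0=2, c1=3)
[Gauss-Seidel] macro 3: S0 reads c1=3 → after 1×micro: 2; S1 reads c0=2 → after 3×micro: 4 ⇒ (c0=2, c1=4)
[Gauss-Seidel] macro 4: S0 reads c1=4 → after 1×micro: 2; S1 reads c0=2 → after 3×micro: 3 ⇒ (c0=2, c1=3)
[Gauss-Seidel] macro 5: S0 reads c1=3 → after 1×micro: 2; S1 reads c0=2 → after 3×micro: 4 ⇒ (c0=2, c1=4)
[Gauss-Seidel] macro 6: S0 reads c1=4 → after 1×micro: 2; S1 reads c0=2 → after 3×micro: 3 ⇒ (c0=2, c1=3)
[Gauss-Seidel] macro 7: S0 reads c1=3 → after 1×micro: 2; S1 reads c0=2 → after 3×micro: 4 ⇒ (c0=2, c1=4)
[Gauss-Seidel] macro 8: S0 reads c1=4 → after 1×micro: 2; S1 reads c0=2 → after 3×micro: 3 ⇒ (c0=2, c1=3)
[Gauss-Seidel] macro 9: S0 reads c1=3 → after 1×micro: 2; S1 reads c0=2 → after 3×micro: 4 ⇒ (c0=2, c1=4)
[Gauss-Seidel] macro 10: S0 reads c1=4 → after 1×micro: 2; S1 reads c0=2 → after 3×micro: 3 ⇒ (c0=2, c1=3)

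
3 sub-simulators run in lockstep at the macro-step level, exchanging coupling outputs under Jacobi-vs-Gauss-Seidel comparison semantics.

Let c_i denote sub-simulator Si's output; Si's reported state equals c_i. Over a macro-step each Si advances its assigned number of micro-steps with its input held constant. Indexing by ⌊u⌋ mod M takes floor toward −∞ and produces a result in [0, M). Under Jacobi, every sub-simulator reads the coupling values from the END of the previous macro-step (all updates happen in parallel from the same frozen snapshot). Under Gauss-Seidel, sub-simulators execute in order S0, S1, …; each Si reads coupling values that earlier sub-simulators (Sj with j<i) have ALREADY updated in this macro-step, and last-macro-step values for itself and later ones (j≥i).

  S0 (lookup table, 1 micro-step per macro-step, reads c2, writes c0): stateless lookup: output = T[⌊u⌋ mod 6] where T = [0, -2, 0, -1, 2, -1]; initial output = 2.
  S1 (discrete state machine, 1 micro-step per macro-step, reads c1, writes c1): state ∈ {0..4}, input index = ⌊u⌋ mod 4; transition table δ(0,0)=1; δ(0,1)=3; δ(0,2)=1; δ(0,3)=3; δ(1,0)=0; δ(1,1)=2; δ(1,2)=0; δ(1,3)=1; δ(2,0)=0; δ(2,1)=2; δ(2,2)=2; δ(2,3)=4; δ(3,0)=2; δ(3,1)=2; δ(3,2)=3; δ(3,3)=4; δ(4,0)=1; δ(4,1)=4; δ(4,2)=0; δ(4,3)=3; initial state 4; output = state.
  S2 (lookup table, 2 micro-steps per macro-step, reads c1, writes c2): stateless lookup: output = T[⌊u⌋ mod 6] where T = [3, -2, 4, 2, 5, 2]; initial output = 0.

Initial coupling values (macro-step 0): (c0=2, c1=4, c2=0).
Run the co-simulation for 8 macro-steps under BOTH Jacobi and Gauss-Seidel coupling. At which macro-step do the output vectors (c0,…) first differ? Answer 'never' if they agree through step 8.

[Jacobi] macro 1: S0 reads c2=0 → after 1×micro: 0; S1 reads c1=4 → after 1×micro: 1; S2 reads c1=4 → after 2×micro: 5 ⇒ (c0=0, c1=1, c2=5)
[Jacobi] macro 2: S0 reads c2=5 → after 1×micro: -1; S1 reads c1=1 → after 1×micro: 2; S2 reads c1=1 → after 2×micro: -2 ⇒ (c0=-1, c1=2, c2=-2)
[Jacobi] macro 3: S0 reads c2=-2 → after 1×micro: 2; S1 reads c1=2 → after 1×micro: 2; S2 reads c1=2 → after 2×micro: 4 ⇒ (c0=2, c1=2, c2=4)
[Jacobi] macro 4: S0 reads c2=4 → after 1×micro: 2; S1 reads c1=2 → after 1×micro: 2; S2 reads c1=2 → after 2×micro: 4 ⇒ (c0=2, c1=2, c2=4)
[Jacobi] macro 5: S0 reads c2=4 → after 1×micro: 2; S1 reads c1=2 → after 1×micro: 2; S2 reads c1=2 → after 2×micro: 4 ⇒ (c0=2, c1=2, c2=4)
[Jacobi] macro 6: S0 reads c2=4 → after 1×micro: 2; S1 reads c1=2 → after 1×micro: 2; S2 reads c1=2 → after 2×micro: 4 ⇒ (c0=2, c1=2, c2=4)
[Jacobi] macro 7: S0 reads c2=4 → after 1×micro: 2; S1 reads c1=2 → after 1×micro: 2; S2 reads c1=2 → after 2×micro: 4 ⇒ (c0=2, c1=2, c2=4)
[Jacobi] macro 8: S0 reads c2=4 → after 1×micro: 2; S1 reads c1=2 → after 1×micro: 2; S2 reads c1=2 → after 2×micro: 4 ⇒ (c0=2, c1=2, c2=4)
[Gauss-Seidel] macro 1: S0 reads c2=0 → after 1×micro: 0; S1 reads c1=4 → after 1×micro: 1; S2 reads c1=1 → after 2×micro: -2 ⇒ (c0=0, c1=1, c2=-2)
[Gauss-Seidel] macro 2: S0 reads c2=-2 → after 1×micro: 2; S1 reads c1=1 → after 1×micro: 2; S2 reads c1=2 → after 2×micro: 4 ⇒ (c0=2, c1=2, c2=4)
[Gauss-Seidel] macro 3: S0 reads c2=4 → after 1×micro: 2; S1 reads c1=2 → after 1×micro: 2; S2 reads c1=2 → after 2×micro: 4 ⇒ (c0=2, c1=2, c2=4)
[Gauss-Seidel] macro 4: S0 reads c2=4 → after 1×micro: 2; S1 reads c1=2 → after 1×micro: 2; S2 reads c1=2 → after 2×micro: 4 ⇒ (c0=2, c1=2, c2=4)
[Gauss-Seidel] macro 5: S0 reads c2=4 → after 1×micro: 2; S1 reads c1=2 → after 1×micro: 2; S2 reads c1=2 → after 2×micro: 4 ⇒ (c0=2, c1=2, c2=4)
[Gauss-Seidel] macro 6: S0 reads c2=4 → after 1×micro: 2; S1 reads c1=2 → after 1×micro: 2; S2 reads c1=2 → after 2×micro: 4 ⇒ (c0=2, c1=2, c2=4)
[Gauss-Seidel] macro 7: S0 reads c2=4 → after 1×micro: 2; S1 reads c1=2 → after 1×micro: 2; S2 reads c1=2 → after 2×micro: 4 ⇒ (c0=2, c1=2, c2=4)
[Gauss-Seidel] macro 8: S0 reads c2=4 → after 1×micro: 2; S1 reads c1=2 → after 1×micro: 2; S2 reads c1=2 → after 2×micro: 4 ⇒ (c0=2, c1=2, c2=4)

first divergence at macro-step: 1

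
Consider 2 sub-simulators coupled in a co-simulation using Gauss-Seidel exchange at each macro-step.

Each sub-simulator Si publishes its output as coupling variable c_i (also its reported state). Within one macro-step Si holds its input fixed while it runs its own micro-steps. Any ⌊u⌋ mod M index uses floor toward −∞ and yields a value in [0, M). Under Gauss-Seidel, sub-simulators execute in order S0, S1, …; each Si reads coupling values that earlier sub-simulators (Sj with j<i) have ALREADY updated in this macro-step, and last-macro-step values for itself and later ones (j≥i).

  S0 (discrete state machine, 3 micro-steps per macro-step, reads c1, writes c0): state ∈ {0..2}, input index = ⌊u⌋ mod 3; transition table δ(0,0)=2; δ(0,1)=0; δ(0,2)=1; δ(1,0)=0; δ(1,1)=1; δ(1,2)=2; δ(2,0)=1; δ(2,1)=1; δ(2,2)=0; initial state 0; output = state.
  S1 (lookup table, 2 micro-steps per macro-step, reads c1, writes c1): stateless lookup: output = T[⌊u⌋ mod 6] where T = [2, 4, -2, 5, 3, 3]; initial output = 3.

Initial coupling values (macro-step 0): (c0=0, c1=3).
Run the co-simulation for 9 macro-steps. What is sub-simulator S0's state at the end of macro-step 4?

macro 1: S0 reads c1=3 → after 3×micro: 0; S1 reads c1=3 → after 2×micro: 5 ⇒ (c0=0, c1=5)
macro 2: S0 reads c1=5 → after 3×micro: 0; S1 reads c1=5 → after 2×micro: 3 ⇒ (c0=0, c1=3)
macro 3: S0 reads c1=3 → after 3×micro: 0; S1 reads c1=3 → after 2×micro: 5 ⇒ (c0=0, c1=5)
macro 4: S0 reads c1=5 → after 3×micro: 0; S1 reads c1=5 → after 2×micro: 3 ⇒ (c0=0, c1=3)
macro 5: S0 reads c1=3 → after 3×micro: 0; S1 reads c1=3 → after 2×micro: 5 ⇒ (c0=0, c1=5)
macro 6: S0 reads c1=5 → after 3×micro: 0; S1 reads c1=5 → after 2×micro: 3 ⇒ (c0=0, c1=3)
macro 7: S0 reads c1=3 → after 3×micro: 0; S1 reads c1=3 → after 2×micro: 5 ⇒ (c0=0, c1=5)
macro 8: S0 reads c1=5 → after 3×micro: 0; S1 reads c1=5 → after 2×micro: 3 ⇒ (c0=0, c1=3)
macro 9: S0 reads c1=3 → after 3×micro: 0; S1 reads c1=3 → after 2×micro: 5 ⇒ (c0=0, c1=5)

S0 state at macro-step 4 = 0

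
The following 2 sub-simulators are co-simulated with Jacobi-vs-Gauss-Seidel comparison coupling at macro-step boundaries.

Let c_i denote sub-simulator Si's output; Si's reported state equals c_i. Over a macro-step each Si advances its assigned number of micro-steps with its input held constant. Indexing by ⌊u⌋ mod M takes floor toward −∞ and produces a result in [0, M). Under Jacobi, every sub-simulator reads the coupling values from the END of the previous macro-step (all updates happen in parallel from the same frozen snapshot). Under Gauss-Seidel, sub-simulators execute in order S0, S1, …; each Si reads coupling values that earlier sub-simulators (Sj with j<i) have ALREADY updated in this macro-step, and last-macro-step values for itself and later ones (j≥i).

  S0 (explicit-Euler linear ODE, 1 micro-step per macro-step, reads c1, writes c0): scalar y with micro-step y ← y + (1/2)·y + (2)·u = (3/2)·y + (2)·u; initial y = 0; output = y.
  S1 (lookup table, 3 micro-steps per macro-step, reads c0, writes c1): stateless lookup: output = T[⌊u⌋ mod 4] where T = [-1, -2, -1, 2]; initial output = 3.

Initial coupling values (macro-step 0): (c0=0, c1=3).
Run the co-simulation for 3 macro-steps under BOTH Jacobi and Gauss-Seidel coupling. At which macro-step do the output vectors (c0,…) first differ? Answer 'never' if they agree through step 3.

first divergence at macro-step: 2

[Jacobi] macro 1: S0 reads c1=3 → after 1×micro: 6; S1 reads c0=0 → after 3×micro: -1 ⇒ (c0=6, c1=-1)
[Jacobi] macro 2: S0 reads c1=-1 → after 1×micro: 7; S1 reads c0=6 → after 3×micro: -1 ⇒ (c0=7, c1=-1)
[Jacobi] macro 3: S0 reads c1=-1 → after 1×micro: 17/2; S1 reads c0=7 → after 3×micro: 2 ⇒ (c0=17/2, c1=2)
[Gauss-Seidel] macro 1: S0 reads c1=3 → after 1×micro: 6; S1 reads c0=6 → after 3×micro: -1 ⇒ (c0=6, c1=-1)
[Gauss-Seidel] macro 2: S0 reads c1=-1 → after 1×micro: 7; S1 reads c0=7 → after 3×micro: 2 ⇒ (c0=7, c1=2)
[Gauss-Seidel] macro 3: S0 reads c1=2 → after 1×micro: 29/2; S1 reads c0=29/2 → after 3×micro: -1 ⇒ (c0=29/2, c1=-1)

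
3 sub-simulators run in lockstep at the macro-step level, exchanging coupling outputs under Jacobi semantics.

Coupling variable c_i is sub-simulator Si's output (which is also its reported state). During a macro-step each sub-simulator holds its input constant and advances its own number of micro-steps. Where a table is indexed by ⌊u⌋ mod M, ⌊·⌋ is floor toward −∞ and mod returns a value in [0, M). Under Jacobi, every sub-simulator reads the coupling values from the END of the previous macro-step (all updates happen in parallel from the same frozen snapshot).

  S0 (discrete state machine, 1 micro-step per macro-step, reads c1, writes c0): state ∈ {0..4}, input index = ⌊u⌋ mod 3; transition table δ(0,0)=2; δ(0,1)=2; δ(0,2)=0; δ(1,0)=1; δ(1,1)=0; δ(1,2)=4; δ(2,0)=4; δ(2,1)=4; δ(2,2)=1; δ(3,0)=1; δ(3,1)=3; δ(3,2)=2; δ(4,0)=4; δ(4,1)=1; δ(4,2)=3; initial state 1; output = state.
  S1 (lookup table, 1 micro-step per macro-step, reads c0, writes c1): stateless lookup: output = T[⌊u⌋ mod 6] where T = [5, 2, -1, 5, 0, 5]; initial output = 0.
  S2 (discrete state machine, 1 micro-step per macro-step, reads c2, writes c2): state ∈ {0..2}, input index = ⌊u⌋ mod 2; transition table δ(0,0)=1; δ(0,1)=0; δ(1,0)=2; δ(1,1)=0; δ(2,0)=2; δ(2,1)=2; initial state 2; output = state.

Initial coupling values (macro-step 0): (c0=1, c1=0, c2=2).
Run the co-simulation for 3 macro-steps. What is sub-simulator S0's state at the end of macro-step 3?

S0 state at macro-step 3 = 3

macro 1: S0 reads c1=0 → after 1×micro: 1; S1 reads c0=1 → after 1×micro: 2; S2 reads c2=2 → after 1×micro: 2 ⇒ (c0=1, c1=2, c2=2)
macro 2: S0 reads c1=2 → after 1×micro: 4; S1 reads c0=1 → after 1×micro: 2; S2 reads c2=2 → after 1×micro: 2 ⇒ (c0=4, c1=2, c2=2)
macro 3: S0 reads c1=2 → after 1×micro: 3; S1 reads c0=4 → after 1×micro: 0; S2 reads c2=2 → after 1×micro: 2 ⇒ (c0=3, c1=0, c2=2)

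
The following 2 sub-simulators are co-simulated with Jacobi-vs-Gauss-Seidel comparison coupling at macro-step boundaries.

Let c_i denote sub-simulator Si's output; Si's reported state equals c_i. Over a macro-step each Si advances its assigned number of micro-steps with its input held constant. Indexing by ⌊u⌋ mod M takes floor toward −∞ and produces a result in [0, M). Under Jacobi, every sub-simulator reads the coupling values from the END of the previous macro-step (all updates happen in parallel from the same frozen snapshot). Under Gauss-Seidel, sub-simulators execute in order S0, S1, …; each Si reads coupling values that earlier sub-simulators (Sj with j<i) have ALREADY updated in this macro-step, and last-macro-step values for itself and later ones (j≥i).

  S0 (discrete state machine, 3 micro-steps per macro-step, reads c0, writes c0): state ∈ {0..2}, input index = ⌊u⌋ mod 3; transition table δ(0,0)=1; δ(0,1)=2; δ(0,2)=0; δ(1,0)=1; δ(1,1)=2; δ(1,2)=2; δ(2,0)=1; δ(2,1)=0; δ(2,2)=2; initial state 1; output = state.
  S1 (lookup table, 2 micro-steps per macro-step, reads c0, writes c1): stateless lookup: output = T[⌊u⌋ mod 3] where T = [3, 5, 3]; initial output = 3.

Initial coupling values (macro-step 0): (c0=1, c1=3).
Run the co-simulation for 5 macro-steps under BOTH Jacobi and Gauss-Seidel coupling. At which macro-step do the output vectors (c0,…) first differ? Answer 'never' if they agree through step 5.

first divergence at macro-step: 1

[Jacobi] macro 1: S0 reads c0=1 → after 3×micro: 2; S1 reads c0=1 → after 2×micro: 5 ⇒ (c0=2, c1=5)
[Jacobi] macro 2: S0 reads c0=2 → after 3×micro: 2; S1 reads c0=2 → after 2×micro: 3 ⇒ (c0=2, c1=3)
[Jacobi] macro 3: S0 reads c0=2 → after 3×micro: 2; S1 reads c0=2 → after 2×micro: 3 ⇒ (c0=2, c1=3)
[Jacobi] macro 4: S0 reads c0=2 → after 3×micro: 2; S1 reads c0=2 → after 2×micro: 3 ⇒ (c0=2, c1=3)
[Jacobi] macro 5: S0 reads c0=2 → after 3×micro: 2; S1 reads c0=2 → after 2×micro: 3 ⇒ (c0=2, c1=3)
[Gauss-Seidel] macro 1: S0 reads c0=1 → after 3×micro: 2; S1 reads c0=2 → after 2×micro: 3 ⇒ (c0=2, c1=3)
[Gauss-Seidel] macro 2: S0 reads c0=2 → after 3×micro: 2; S1 reads c0=2 → after 2×micro: 3 ⇒ (c0=2, c1=3)
[Gauss-Seidel] macro 3: S0 reads c0=2 → after 3×micro: 2; S1 reads c0=2 → after 2×micro: 3 ⇒ (c0=2, c1=3)
[Gauss-Seidel] macro 4: S0 reads c0=2 → after 3×micro: 2; S1 reads c0=2 → after 2×micro: 3 ⇒ (c0=2, c1=3)
[Gauss-Seidel] macro 5: S0 reads c0=2 → after 3×micro: 2; S1 reads c0=2 → after 2×micro: 3 ⇒ (c0=2, c1=3)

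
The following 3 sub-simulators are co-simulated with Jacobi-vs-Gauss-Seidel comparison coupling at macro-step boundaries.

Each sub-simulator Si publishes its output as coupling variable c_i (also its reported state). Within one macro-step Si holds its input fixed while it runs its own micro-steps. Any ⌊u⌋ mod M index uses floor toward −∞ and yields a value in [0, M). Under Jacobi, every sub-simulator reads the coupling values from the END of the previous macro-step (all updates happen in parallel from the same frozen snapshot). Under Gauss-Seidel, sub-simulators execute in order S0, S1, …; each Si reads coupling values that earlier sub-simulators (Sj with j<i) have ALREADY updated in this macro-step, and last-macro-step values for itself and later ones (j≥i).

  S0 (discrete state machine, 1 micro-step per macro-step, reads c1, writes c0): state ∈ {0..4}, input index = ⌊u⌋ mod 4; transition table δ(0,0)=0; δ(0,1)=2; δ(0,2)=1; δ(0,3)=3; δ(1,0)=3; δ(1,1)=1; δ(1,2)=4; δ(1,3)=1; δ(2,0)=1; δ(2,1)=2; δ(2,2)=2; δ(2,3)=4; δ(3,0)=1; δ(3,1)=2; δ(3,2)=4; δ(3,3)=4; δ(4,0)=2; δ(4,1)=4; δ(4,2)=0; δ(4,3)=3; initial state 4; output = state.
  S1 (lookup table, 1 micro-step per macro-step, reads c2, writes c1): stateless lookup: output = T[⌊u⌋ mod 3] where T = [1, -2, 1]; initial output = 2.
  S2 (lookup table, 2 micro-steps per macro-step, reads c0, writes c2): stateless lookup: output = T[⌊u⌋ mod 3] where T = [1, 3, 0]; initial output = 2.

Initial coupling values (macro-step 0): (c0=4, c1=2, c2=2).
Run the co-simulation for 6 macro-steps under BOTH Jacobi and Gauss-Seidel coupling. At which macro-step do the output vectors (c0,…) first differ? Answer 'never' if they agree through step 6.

[Jacobi] macro 1: S0 reads c1=2 → after 1×micro: 0; S1 reads c2=2 → after 1×micro: 1; S2 reads c0=4 → after 2×micro: 3 ⇒ (c0=0, c1=1, c2=3)
[Jacobi] macro 2: S0 reads c1=1 → after 1×micro: 2; S1 reads c2=3 → after 1×micro: 1; S2 reads c0=0 → after 2×micro: 1 ⇒ (c0=2, c1=1, c2=1)
[Jacobi] macro 3: S0 reads c1=1 → after 1×micro: 2; S1 reads c2=1 → after 1×micro: -2; S2 reads c0=2 → after 2×micro: 0 ⇒ (c0=2, c1=-2, c2=0)
[Jacobi] macro 4: S0 reads c1=-2 → after 1×micro: 2; S1 reads c2=0 → after 1×micro: 1; S2 reads c0=2 → after 2×micro: 0 ⇒ (c0=2, c1=1, c2=0)
[Jacobi] macro 5: S0 reads c1=1 → after 1×micro: 2; S1 reads c2=0 → after 1×micro: 1; S2 reads c0=2 → after 2×micro: 0 ⇒ (c0=2, c1=1, c2=0)
[Jacobi] macro 6: S0 reads c1=1 → after 1×micro: 2; S1 reads c2=0 → after 1×micro: 1; S2 reads c0=2 → after 2×micro: 0 ⇒ (c0=2, c1=1, c2=0)
[Gauss-Seidel] macro 1: S0 reads c1=2 → after 1×micro: 0; S1 reads c2=2 → after 1×micro: 1; S2 reads c0=0 → after 2×micro: 1 ⇒ (c0=0, c1=1, c2=1)
[Gauss-Seidel] macro 2: S0 reads c1=1 → after 1×micro: 2; S1 reads c2=1 → after 1×micro: -2; S2 reads c0=2 → after 2×micro: 0 ⇒ (c0=2, c1=-2, c2=0)
[Gauss-Seidel] macro 3: S0 reads c1=-2 → after 1×micro: 2; S1 reads c2=0 → after 1×micro: 1; S2 reads c0=2 → after 2×micro: 0 ⇒ (c0=2, c1=1, c2=0)
[Gauss-Seidel] macro 4: S0 reads c1=1 → after 1×micro: 2; S1 reads c2=0 → after 1×micro: 1; S2 reads c0=2 → after 2×micro: 0 ⇒ (c0=2, c1=1, c2=0)
[Gauss-Seidel] macro 5: S0 reads c1=1 → after 1×micro: 2; S1 reads c2=0 → after 1×micro: 1; S2 reads c0=2 → after 2×micro: 0 ⇒ (c0=2, c1=1, c2=0)
[Gauss-Seidel] macro 6: S0 reads c1=1 → after 1×micro: 2; S1 reads c2=0 → after 1×micro: 1; S2 reads c0=2 → after 2×micro: 0 ⇒ (c0=2, c1=1, c2=0)

first divergence at macro-step: 1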